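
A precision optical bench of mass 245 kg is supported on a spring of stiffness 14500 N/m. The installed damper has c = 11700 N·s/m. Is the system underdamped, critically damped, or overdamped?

overdamped

c_c = 2√(k·m) = 3770 N·s/m; ζ = c/c_c = 11700/3770 = 3.10.
Since ζ > 1 the system is overdamped.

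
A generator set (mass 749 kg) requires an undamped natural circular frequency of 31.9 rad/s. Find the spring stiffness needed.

k = m·ω_n² = 749 × 31.90² = 749 × 1018 = 762200 N/m.

762000 N/m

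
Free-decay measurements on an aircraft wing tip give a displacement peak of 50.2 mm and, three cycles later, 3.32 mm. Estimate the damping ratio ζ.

Logarithmic decrement δ = (1/n)·ln(x₀/x_n) = (1/3)·ln(50.2/3.32) = (1/3)·ln(15.12) = 0.9054.
ζ = δ/√(4π² + δ²) = 0.9054/√(39.48 + 0.820) = 0.9054/6.348 = 0.1426.

0.143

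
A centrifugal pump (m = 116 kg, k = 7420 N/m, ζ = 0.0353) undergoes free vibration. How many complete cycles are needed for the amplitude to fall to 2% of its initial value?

18 cycles

Logarithmic decrement δ = 2πζ/√(1 − ζ²) = 2π × 0.03530/√(1 − 0.00125) = 0.2219.
x_n/x₀ = e^(−nδ) ≤ 0.02; take ln: n ≥ ln(1/0.02)/δ = 3.912/0.2219 = 17.63.
So 18 complete cycles are required.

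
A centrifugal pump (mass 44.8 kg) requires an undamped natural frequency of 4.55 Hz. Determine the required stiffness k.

ω_n = 2πf_n = 2π × 4.55 = 28.59 rad/s.
k = m·ω_n² = 44.8 × 28.59² = 44.8 × 817.3 = 36620 N/m.

36600 N/m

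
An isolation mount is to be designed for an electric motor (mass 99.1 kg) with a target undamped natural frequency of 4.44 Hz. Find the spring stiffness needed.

ω_n = 2πf_n = 2π × 4.44 = 27.90 rad/s.
k = m·ω_n² = 99.1 × 27.90² = 99.1 × 778.3 = 77130 N/m.

77100 N/m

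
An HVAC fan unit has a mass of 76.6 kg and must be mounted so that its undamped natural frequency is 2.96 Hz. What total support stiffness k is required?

26500 N/m

ω_n = 2πf_n = 2π × 2.96 = 18.60 rad/s.
k = m·ω_n² = 76.6 × 18.60² = 76.6 × 345.9 = 26500 N/m.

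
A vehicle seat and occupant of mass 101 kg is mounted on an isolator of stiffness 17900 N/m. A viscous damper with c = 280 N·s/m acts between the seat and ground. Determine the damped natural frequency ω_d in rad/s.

13.2 rad/s

ω_n = √(k/m) = √(17900/101) = 13.31 rad/s.
Critical damping c_c = 2√(k·m) = 2√(17900 × 101) = 2689 N·s/m, so ζ = c/c_c = 280/2689 = 0.1041.
ω_d = ω_n√(1 − ζ²) = 13.31 × √(1 − 0.0108) = 13.24 rad/s.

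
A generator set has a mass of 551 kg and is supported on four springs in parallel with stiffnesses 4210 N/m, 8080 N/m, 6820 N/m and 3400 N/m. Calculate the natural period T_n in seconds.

0.983 s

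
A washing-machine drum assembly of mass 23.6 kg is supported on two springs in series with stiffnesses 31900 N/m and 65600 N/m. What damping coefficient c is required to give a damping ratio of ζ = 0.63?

897 N·s/m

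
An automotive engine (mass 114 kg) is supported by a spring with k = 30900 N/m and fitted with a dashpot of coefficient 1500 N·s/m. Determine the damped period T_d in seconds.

0.416 s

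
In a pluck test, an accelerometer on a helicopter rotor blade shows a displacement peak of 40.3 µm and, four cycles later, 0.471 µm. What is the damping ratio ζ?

Logarithmic decrement δ = (1/n)·ln(x₀/x_n) = (1/4)·ln(40.3/0.471) = (1/4)·ln(85.56) = 1.112.
ζ = δ/√(4π² + δ²) = 1.112/√(39.48 + 1.24) = 1.112/6.381 = 0.1743.

0.174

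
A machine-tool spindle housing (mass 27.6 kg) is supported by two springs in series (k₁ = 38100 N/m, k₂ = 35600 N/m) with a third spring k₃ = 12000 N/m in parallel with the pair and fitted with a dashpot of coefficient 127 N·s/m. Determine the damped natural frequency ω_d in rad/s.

Series pair: k_s = k₁k₂/(k₁+k₂) = (38100)(35600)/(38100 + 35600) = 18400 N/m. In parallel with k₃: k_eq = 18400 + 12000 = 30400 N/m.
ω_n = √(k_eq/m) = √(30400/27.6) = 33.19 rad/s.
Critical damping c_c = 2√(k_eq·m) = 2√(30400 × 27.6) = 1832 N·s/m, so ζ = c/c_c = 127/1832 = 0.06932.
ω_d = ω_n√(1 − ζ²) = 33.19 × √(1 − 0.00481) = 33.11 rad/s.

33.1 rad/s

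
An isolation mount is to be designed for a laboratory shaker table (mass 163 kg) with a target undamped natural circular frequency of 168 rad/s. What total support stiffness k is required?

k = m·ω_n² = 163 × 168.0² = 163 × 28220 = 4601000 N/m.

4600000 N/m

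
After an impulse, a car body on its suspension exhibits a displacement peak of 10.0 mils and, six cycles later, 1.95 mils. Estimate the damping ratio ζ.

Logarithmic decrement δ = (1/n)·ln(x₀/x_n) = (1/6)·ln(10.0/1.95) = (1/6)·ln(5.128) = 0.2725.
ζ = δ/√(4π² + δ²) = 0.2725/√(39.48 + 0.0742) = 0.2725/6.289 = 0.04332.

0.0433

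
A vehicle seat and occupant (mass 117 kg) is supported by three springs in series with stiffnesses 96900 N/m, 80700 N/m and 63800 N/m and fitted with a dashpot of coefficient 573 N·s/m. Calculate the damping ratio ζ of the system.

Series springs: 1/k_eq = 1/96900 + 1/80700 + 1/63800 = 3.839×10^-5, so k_eq = 26050 N/m.
ω_n = √(k_eq/m) = √(26050/117) = 14.92 rad/s.
Critical damping c_c = 2√(k_eq·m) = 2√(26050 × 117) = 3492 N·s/m, so ζ = c/c_c = 573/3492 = 0.1641.

0.164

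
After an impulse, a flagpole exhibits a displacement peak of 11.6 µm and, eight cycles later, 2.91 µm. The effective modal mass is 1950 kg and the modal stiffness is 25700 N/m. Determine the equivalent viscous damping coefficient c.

Logarithmic decrement δ = (1/n)·ln(x₀/x_n) = (1/8)·ln(11.6/2.91) = (1/8)·ln(3.986) = 0.1729.
ζ = δ/√(4π² + δ²) = 0.1729/√(39.48 + 0.0299) = 0.1729/6.286 = 0.02750.
c = ζ · 2√(km) = 0.02750 × 2√(25700 × 1950) = 0.02750 × 14160 = 389.4 N·s/m.

389 N·s/m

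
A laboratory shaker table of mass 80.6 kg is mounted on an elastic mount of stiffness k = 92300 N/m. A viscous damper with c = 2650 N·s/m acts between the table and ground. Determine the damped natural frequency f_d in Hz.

ω_n = √(k/m) = √(92300/80.6) = 33.84 rad/s.
Critical damping c_c = 2√(k·m) = 2√(92300 × 80.6) = 5455 N·s/m, so ζ = c/c_c = 2650/5455 = 0.4858.
ω_d = ω_n√(1 − ζ²) = 33.84 × √(1 − 0.236) = 29.58 rad/s.
f_d = ω_d/(2π) = 4.708 Hz.

4.71 Hz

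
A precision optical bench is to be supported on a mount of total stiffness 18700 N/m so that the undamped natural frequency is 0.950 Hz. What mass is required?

ω_n = 2πf_n = 2π × 0.950 = 5.969 rad/s.
m = k/ω_n² = 18700/5.969² = 18700/35.63 = 524.8 kg.

525 kg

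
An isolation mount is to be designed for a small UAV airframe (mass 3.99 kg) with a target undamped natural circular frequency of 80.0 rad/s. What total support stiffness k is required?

k = m·ω_n² = 3.99 × 80.00² = 3.99 × 6400 = 25540 N/m.

25500 N/m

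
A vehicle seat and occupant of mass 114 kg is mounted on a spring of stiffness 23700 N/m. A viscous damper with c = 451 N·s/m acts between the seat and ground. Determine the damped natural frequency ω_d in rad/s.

ω_n = √(k/m) = √(23700/114) = 14.42 rad/s.
Critical damping c_c = 2√(k·m) = 2√(23700 × 114) = 3287 N·s/m, so ζ = c/c_c = 451/3287 = 0.1372.
ω_d = ω_n√(1 − ζ²) = 14.42 × √(1 − 0.0188) = 14.28 rad/s.

14.3 rad/s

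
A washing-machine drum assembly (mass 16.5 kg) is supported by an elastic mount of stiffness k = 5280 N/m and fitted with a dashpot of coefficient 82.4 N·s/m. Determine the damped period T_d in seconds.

0.355 s

ω_n = √(k/m) = √(5280/16.5) = 17.89 rad/s.
Critical damping c_c = 2√(k·m) = 2√(5280 × 16.5) = 590.3 N·s/m, so ζ = c/c_c = 82.4/590.3 = 0.1396.
ω_d = ω_n√(1 − ζ²) = 17.89 × √(1 − 0.0195) = 17.71 rad/s.
T_d = 2π/ω_d = 0.3547 s.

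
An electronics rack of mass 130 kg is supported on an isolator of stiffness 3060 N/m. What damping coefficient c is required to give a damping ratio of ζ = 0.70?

c_c = 2√(k·m) = 2√(3060 × 130) = 1261 N·s/m.
c = ζ·c_c = 0.70 × 1261 = 883.0 N·s/m.

883 N·s/m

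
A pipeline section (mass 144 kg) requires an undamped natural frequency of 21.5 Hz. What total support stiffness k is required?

2630000 N/m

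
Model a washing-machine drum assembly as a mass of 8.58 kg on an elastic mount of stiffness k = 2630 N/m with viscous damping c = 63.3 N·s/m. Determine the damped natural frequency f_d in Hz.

2.72 Hz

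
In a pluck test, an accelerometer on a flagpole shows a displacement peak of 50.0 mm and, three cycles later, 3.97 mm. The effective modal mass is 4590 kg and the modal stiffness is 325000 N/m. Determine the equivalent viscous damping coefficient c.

10300 N·s/m

Logarithmic decrement δ = (1/n)·ln(x₀/x_n) = (1/3)·ln(50.0/3.97) = (1/3)·ln(12.59) = 0.8444.
ζ = δ/√(4π² + δ²) = 0.8444/√(39.48 + 0.713) = 0.8444/6.340 = 0.1332.
c = ζ · 2√(km) = 0.1332 × 2√(325000 × 4590) = 0.1332 × 77250 = 10290 N·s/m.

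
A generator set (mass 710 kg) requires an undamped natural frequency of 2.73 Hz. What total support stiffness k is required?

ω_n = 2πf_n = 2π × 2.73 = 17.15 rad/s.
k = m·ω_n² = 710 × 17.15² = 710 × 294.2 = 208900 N/m.

209000 N/m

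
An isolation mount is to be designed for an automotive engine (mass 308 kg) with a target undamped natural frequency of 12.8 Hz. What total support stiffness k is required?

1990000 N/m

ω_n = 2πf_n = 2π × 12.8 = 80.42 rad/s.
k = m·ω_n² = 308 × 80.42² = 308 × 6468 = 1992000 N/m.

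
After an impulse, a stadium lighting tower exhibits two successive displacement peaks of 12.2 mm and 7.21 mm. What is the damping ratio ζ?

0.0834

Logarithmic decrement δ = (1/n)·ln(x₀/x_n) = (1/1)·ln(12.2/7.21) = (1/1)·ln(1.692) = 0.5260.
ζ = δ/√(4π² + δ²) = 0.5260/√(39.48 + 0.277) = 0.5260/6.305 = 0.08342.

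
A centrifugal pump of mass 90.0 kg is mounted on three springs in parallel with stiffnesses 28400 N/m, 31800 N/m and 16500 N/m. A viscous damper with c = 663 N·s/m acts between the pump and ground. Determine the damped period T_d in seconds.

0.217 s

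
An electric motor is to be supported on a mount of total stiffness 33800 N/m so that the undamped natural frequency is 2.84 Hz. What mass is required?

106 kg

ω_n = 2πf_n = 2π × 2.84 = 17.84 rad/s.
m = k/ω_n² = 33800/17.84² = 33800/318.4 = 106.2 kg.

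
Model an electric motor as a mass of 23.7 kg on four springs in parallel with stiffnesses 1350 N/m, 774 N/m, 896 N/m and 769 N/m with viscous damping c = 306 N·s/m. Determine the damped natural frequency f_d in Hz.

1.73 Hz

Parallel springs add: k_eq = 1350 + 774 + 896 + 769 = 3789 N/m.
ω_n = √(k_eq/m) = √(3789/23.7) = 12.64 rad/s.
Critical damping c_c = 2√(k_eq·m) = 2√(3789 × 23.7) = 599.3 N·s/m, so ζ = c/c_c = 306/599.3 = 0.5106.
ω_d = ω_n√(1 − ζ²) = 12.64 × √(1 − 0.261) = 10.87 rad/s.
f_d = ω_d/(2π) = 1.730 Hz.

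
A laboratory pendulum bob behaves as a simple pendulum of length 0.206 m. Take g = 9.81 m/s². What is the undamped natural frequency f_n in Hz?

1.10 Hz

For a simple pendulum ω_n = √(g/L) = √(9.81/0.206) = √47.62 = 6.901 rad/s.
f_n = ω_n/(2π) = 6.901/6.283 = 1.098 Hz.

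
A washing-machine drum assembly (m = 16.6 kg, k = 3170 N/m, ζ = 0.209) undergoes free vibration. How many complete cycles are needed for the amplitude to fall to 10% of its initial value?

Logarithmic decrement δ = 2πζ/√(1 − ζ²) = 2π × 0.2090/√(1 − 0.0437) = 1.343.
x_n/x₀ = e^(−nδ) ≤ 0.1; take ln: n ≥ ln(1/0.1)/δ = 2.303/1.343 = 1.715.
So 2 complete cycles are required.

2 cycles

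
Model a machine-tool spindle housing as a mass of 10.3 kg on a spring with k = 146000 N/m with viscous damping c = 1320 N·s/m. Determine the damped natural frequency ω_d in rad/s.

100 rad/s

ω_n = √(k/m) = √(146000/10.3) = 119.1 rad/s.
Critical damping c_c = 2√(k·m) = 2√(146000 × 10.3) = 2453 N·s/m, so ζ = c/c_c = 1320/2453 = 0.5382.
ω_d = ω_n√(1 − ζ²) = 119.1 × √(1 − 0.290) = 100.3 rad/s.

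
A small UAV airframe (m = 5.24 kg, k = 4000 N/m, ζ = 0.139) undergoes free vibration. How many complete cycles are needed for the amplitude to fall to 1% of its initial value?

6 cycles

Logarithmic decrement δ = 2πζ/√(1 − ζ²) = 2π × 0.1390/√(1 − 0.0193) = 0.8819.
x_n/x₀ = e^(−nδ) ≤ 0.01; take ln: n ≥ ln(1/0.01)/δ = 4.605/0.8819 = 5.222.
So 6 complete cycles are required.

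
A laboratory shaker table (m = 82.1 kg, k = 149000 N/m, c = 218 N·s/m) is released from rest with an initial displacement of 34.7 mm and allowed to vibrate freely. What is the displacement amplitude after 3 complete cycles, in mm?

19.3 mm

ζ = c/(2√(km)) = 218/(2√(149000 × 82.1)) = 218/6995 = 0.03116.
Logarithmic decrement δ = 2πζ/√(1 − ζ²) = 2π × 0.03116/√(1 − 0.000971) = 0.1959.
After n cycles, x_n/x₀ = e^(−nδ), so x_3 = 34.7 × e^(−3 × 0.1959) = 34.7 × 0.5556 = 19.28 mm.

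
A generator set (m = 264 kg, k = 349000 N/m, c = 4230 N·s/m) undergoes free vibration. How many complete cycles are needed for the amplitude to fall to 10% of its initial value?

ζ = c/(2√(km)) = 4230/(2√(349000 × 264)) = 4230/19200 = 0.2203.
Logarithmic decrement δ = 2πζ/√(1 − ζ²) = 2π × 0.2203/√(1 − 0.0486) = 1.419.
x_n/x₀ = e^(−nδ) ≤ 0.1; take ln: n ≥ ln(1/0.1)/δ = 2.303/1.419 = 1.622.
So 2 complete cycles are required.

2 cycles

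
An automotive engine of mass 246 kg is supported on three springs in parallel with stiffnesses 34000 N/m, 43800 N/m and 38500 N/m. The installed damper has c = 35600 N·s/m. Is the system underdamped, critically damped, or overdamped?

Parallel springs add: k_eq = 34000 + 43800 + 38500 = 116300 N/m.
c_c = 2√(k_eq·m) = 10700 N·s/m; ζ = c/c_c = 35600/10700 = 3.33.
Since ζ > 1 the system is overdamped.

overdamped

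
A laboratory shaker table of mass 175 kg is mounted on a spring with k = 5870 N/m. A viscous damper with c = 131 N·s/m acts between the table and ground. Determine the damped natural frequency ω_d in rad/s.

5.78 rad/s

ω_n = √(k/m) = √(5870/175) = 5.792 rad/s.
Critical damping c_c = 2√(k·m) = 2√(5870 × 175) = 2027 N·s/m, so ζ = c/c_c = 131/2027 = 0.06463.
ω_d = ω_n√(1 − ζ²) = 5.792 × √(1 − 0.00418) = 5.780 rad/s.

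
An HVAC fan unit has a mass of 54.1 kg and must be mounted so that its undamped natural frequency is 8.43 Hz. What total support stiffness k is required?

152000 N/m

ω_n = 2πf_n = 2π × 8.43 = 52.97 rad/s.
k = m·ω_n² = 54.1 × 52.97² = 54.1 × 2806 = 151800 N/m.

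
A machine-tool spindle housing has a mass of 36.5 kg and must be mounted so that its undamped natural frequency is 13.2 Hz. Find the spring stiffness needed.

251000 N/m

ω_n = 2πf_n = 2π × 13.2 = 82.94 rad/s.
k = m·ω_n² = 36.5 × 82.94² = 36.5 × 6879 = 251100 N/m.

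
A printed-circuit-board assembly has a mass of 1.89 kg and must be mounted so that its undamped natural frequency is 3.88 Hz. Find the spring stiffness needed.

1120 N/m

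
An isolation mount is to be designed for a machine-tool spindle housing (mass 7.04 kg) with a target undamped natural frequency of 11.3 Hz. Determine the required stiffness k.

35500 N/m

ω_n = 2πf_n = 2π × 11.3 = 71.00 rad/s.
k = m·ω_n² = 7.04 × 71.00² = 7.04 × 5041 = 35490 N/m.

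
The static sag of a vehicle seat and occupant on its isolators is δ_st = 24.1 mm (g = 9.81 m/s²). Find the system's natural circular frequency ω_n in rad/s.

20.2 rad/s

ω_n = √(g/δ_st) = √(9.81/0.0241) = √407.1 = 20.18 rad/s.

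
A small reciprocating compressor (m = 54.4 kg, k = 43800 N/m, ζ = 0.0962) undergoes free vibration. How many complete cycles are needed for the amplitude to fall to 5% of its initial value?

5 cycles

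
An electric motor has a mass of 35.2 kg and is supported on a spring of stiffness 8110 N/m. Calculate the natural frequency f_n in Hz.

2.42 Hz

ω_n = √(k/m) = √(8110/35.2) = √230.4 = 15.18 rad/s.
f_n = ω_n/(2π) = 15.18/6.283 = 2.416 Hz.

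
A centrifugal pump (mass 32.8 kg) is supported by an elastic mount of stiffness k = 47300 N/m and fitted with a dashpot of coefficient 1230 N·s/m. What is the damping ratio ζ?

0.494

ω_n = √(k/m) = √(47300/32.8) = 37.97 rad/s.
Critical damping c_c = 2√(k·m) = 2√(47300 × 32.8) = 2491 N·s/m, so ζ = c/c_c = 1230/2491 = 0.4938.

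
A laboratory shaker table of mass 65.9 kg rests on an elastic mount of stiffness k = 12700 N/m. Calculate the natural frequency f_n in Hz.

ω_n = √(k/m) = √(12700/65.9) = √192.7 = 13.88 rad/s.
f_n = ω_n/(2π) = 13.88/6.283 = 2.209 Hz.

2.21 Hz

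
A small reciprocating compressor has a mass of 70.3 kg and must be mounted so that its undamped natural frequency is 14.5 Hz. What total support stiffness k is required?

ω_n = 2πf_n = 2π × 14.5 = 91.11 rad/s.
k = m·ω_n² = 70.3 × 91.11² = 70.3 × 8300 = 583500 N/m.

584000 N/m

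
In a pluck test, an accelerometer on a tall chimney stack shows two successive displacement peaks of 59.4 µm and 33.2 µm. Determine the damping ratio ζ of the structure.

0.0922

Logarithmic decrement δ = (1/n)·ln(x₀/x_n) = (1/1)·ln(59.4/33.2) = (1/1)·ln(1.789) = 0.5817.
ζ = δ/√(4π² + δ²) = 0.5817/√(39.48 + 0.338) = 0.5817/6.310 = 0.09219.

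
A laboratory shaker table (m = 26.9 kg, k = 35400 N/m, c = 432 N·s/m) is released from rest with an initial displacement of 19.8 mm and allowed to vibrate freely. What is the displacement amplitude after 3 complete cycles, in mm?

0.275 mm

ζ = c/(2√(km)) = 432/(2√(35400 × 26.9)) = 432/1952 = 0.2213.
Logarithmic decrement δ = 2πζ/√(1 − ζ²) = 2π × 0.2213/√(1 − 0.0490) = 1.426.
After n cycles, x_n/x₀ = e^(−nδ), so x_3 = 19.8 × e^(−3 × 1.426) = 19.8 × 0.01386 = 0.2745 mm.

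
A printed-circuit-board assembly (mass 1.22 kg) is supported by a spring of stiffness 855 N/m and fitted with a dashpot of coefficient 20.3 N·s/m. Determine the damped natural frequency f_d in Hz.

4.00 Hz

ω_n = √(k/m) = √(855.0/1.22) = 26.47 rad/s.
Critical damping c_c = 2√(k·m) = 2√(855.0 × 1.22) = 64.59 N·s/m, so ζ = c/c_c = 20.3/64.59 = 0.3143.
ω_d = ω_n√(1 − ζ²) = 26.47 × √(1 − 0.0988) = 25.13 rad/s.
f_d = ω_d/(2π) = 4.000 Hz.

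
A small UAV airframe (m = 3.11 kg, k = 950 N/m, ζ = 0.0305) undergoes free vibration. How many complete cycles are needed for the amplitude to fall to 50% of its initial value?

4 cycles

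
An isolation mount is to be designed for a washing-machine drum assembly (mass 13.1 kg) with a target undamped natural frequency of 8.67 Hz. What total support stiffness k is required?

38900 N/m

ω_n = 2πf_n = 2π × 8.67 = 54.48 rad/s.
k = m·ω_n² = 13.1 × 54.48² = 13.1 × 2968 = 38870 N/m.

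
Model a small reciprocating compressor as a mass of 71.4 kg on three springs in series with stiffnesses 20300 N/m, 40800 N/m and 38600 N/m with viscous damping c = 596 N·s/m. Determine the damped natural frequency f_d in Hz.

1.77 Hz

Series springs: 1/k_eq = 1/20300 + 1/40800 + 1/38600 = 9.968×10^-5, so k_eq = 10030 N/m.
ω_n = √(k_eq/m) = √(10030/71.4) = 11.85 rad/s.
Critical damping c_c = 2√(k_eq·m) = 2√(10030 × 71.4) = 1693 N·s/m, so ζ = c/c_c = 596/1693 = 0.3521.
ω_d = ω_n√(1 − ζ²) = 11.85 × √(1 − 0.124) = 11.09 rad/s.
f_d = ω_d/(2π) = 1.766 Hz.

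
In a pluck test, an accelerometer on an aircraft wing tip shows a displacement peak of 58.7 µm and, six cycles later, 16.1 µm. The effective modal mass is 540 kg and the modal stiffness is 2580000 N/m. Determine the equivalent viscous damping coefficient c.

Logarithmic decrement δ = (1/n)·ln(x₀/x_n) = (1/6)·ln(58.7/16.1) = (1/6)·ln(3.646) = 0.2156.
ζ = δ/√(4π² + δ²) = 0.2156/√(39.48 + 0.0465) = 0.2156/6.287 = 0.03429.
c = ζ · 2√(km) = 0.03429 × 2√(2580000 × 540) = 0.03429 × 74650 = 2560 N·s/m.

2560 N·s/m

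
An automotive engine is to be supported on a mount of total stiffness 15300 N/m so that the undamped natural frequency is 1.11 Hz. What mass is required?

315 kg

ω_n = 2πf_n = 2π × 1.11 = 6.974 rad/s.
m = k/ω_n² = 15300/6.974² = 15300/48.64 = 314.5 kg.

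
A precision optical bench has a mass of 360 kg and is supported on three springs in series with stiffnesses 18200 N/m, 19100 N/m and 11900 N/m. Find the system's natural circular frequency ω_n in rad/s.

Series springs: 1/k_eq = 1/18200 + 1/19100 + 1/11900 = 0.0001913, so k_eq = 5226 N/m.
ω_n = √(k_eq/m) = √(5226/360) = √14.52 = 3.810 rad/s.

3.81 rad/s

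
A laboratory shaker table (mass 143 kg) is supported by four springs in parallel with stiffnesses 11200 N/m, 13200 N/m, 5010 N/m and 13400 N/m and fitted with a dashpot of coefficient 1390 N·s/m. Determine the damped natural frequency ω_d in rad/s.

Parallel springs add: k_eq = 11200 + 13200 + 5010 + 13400 = 42810 N/m.
ω_n = √(k_eq/m) = √(42810/143) = 17.30 rad/s.
Critical damping c_c = 2√(k_eq·m) = 2√(42810 × 143) = 4948 N·s/m, so ζ = c/c_c = 1390/4948 = 0.2809.
ω_d = ω_n√(1 − ζ²) = 17.30 × √(1 − 0.0789) = 16.61 rad/s.

16.6 rad/s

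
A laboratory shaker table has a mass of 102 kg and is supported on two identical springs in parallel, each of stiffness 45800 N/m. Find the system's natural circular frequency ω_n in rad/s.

Parallel springs add: k_eq = 2 × 45800 = 91600 N/m.
ω_n = √(k_eq/m) = √(91600/102) = √898.0 = 29.97 rad/s.

30.0 rad/s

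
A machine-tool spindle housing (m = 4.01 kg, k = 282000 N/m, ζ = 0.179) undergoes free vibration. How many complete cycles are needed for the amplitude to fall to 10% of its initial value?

3 cycles

Logarithmic decrement δ = 2πζ/√(1 − ζ²) = 2π × 0.1790/√(1 − 0.0320) = 1.143.
x_n/x₀ = e^(−nδ) ≤ 0.1; take ln: n ≥ ln(1/0.1)/δ = 2.303/1.143 = 2.014.
So 3 complete cycles are required.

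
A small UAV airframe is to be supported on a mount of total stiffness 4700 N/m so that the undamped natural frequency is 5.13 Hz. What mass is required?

4.52 kg

ω_n = 2πf_n = 2π × 5.13 = 32.23 rad/s.
m = k/ω_n² = 4700/32.23² = 4700/1039 = 4.524 kg.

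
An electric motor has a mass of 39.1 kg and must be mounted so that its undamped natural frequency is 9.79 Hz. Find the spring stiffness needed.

ω_n = 2πf_n = 2π × 9.79 = 61.51 rad/s.
k = m·ω_n² = 39.1 × 61.51² = 39.1 × 3784 = 147900 N/m.

148000 N/m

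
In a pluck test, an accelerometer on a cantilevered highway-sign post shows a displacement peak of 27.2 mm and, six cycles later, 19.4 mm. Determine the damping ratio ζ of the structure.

Logarithmic decrement δ = (1/n)·ln(x₀/x_n) = (1/6)·ln(27.2/19.4) = (1/6)·ln(1.402) = 0.05632.
ζ = δ/√(4π² + δ²) = 0.05632/√(39.48 + 0.00317) = 0.05632/6.283 = 0.008964.

0.00896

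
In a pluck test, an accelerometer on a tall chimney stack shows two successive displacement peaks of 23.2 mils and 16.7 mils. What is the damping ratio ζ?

Logarithmic decrement δ = (1/n)·ln(x₀/x_n) = (1/1)·ln(23.2/16.7) = (1/1)·ln(1.389) = 0.3287.
ζ = δ/√(4π² + δ²) = 0.3287/√(39.48 + 0.108) = 0.3287/6.292 = 0.05225.

0.0522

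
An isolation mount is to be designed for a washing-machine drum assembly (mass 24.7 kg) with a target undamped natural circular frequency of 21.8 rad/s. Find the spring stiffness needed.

11700 N/m

k = m·ω_n² = 24.7 × 21.80² = 24.7 × 475.2 = 11740 N/m.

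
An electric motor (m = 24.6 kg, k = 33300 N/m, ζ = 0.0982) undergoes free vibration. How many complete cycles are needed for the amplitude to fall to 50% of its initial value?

Logarithmic decrement δ = 2πζ/√(1 − ζ²) = 2π × 0.09820/√(1 − 0.00964) = 0.6200.
x_n/x₀ = e^(−nδ) ≤ 0.5; take ln: n ≥ ln(1/0.5)/δ = 0.6931/0.6200 = 1.118.
So 2 complete cycles are required.

2 cycles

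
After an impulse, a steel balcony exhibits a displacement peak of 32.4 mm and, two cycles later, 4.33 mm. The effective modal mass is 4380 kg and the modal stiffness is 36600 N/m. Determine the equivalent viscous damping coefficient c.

4000 N·s/m

Logarithmic decrement δ = (1/n)·ln(x₀/x_n) = (1/2)·ln(32.4/4.33) = (1/2)·ln(7.483) = 1.006.
ζ = δ/√(4π² + δ²) = 1.006/√(39.48 + 1.01) = 1.006/6.363 = 0.1581.
c = ζ · 2√(km) = 0.1581 × 2√(36600 × 4380) = 0.1581 × 25320 = 4005 N·s/m.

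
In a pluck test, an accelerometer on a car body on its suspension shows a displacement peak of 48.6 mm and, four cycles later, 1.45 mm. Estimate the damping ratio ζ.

0.138

Logarithmic decrement δ = (1/n)·ln(x₀/x_n) = (1/4)·ln(48.6/1.45) = (1/4)·ln(33.52) = 0.8780.
ζ = δ/√(4π² + δ²) = 0.8780/√(39.48 + 0.771) = 0.8780/6.344 = 0.1384.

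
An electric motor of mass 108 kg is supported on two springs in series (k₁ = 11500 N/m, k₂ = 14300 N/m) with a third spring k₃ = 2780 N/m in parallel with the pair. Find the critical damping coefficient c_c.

1990 N·s/m

Series pair: k_s = k₁k₂/(k₁+k₂) = (11500)(14300)/(11500 + 14300) = 6374 N/m. In parallel with k₃: k_eq = 6374 + 2780 = 9154 N/m.
c_c = 2√(k_eq·m) = 2√(9154 × 108) = 2 × 994.3 = 1989 N·s/m.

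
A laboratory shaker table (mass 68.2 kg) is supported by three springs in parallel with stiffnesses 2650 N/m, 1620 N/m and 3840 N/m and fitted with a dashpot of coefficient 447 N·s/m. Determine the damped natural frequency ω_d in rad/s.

Parallel springs add: k_eq = 2650 + 1620 + 3840 = 8110 N/m.
ω_n = √(k_eq/m) = √(8110/68.2) = 10.90 rad/s.
Critical damping c_c = 2√(k_eq·m) = 2√(8110 × 68.2) = 1487 N·s/m, so ζ = c/c_c = 447/1487 = 0.3005.
ω_d = ω_n√(1 − ζ²) = 10.90 × √(1 − 0.0903) = 10.40 rad/s.

10.4 rad/s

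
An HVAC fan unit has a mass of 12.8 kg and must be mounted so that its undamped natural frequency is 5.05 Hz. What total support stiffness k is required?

ω_n = 2πf_n = 2π × 5.05 = 31.73 rad/s.
k = m·ω_n² = 12.8 × 31.73² = 12.8 × 1007 = 12890 N/m.

12900 N/m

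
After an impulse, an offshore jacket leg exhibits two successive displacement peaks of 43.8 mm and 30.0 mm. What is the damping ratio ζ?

0.0601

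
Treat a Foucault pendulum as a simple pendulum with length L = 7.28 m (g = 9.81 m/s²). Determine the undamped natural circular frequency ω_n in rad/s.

For a simple pendulum ω_n = √(g/L) = √(9.81/7.28) = √1.348 = 1.161 rad/s.

1.16 rad/s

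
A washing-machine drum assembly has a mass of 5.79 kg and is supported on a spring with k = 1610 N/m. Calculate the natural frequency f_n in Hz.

ω_n = √(k/m) = √(1610/5.79) = √278.1 = 16.68 rad/s.
f_n = ω_n/(2π) = 16.68/6.283 = 2.654 Hz.

2.65 Hz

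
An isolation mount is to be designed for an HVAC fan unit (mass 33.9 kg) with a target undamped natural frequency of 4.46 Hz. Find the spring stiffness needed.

26600 N/m

ω_n = 2πf_n = 2π × 4.46 = 28.02 rad/s.
k = m·ω_n² = 33.9 × 28.02² = 33.9 × 785.3 = 26620 N/m.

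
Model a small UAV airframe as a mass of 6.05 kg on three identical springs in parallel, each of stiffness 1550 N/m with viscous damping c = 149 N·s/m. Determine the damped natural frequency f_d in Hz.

Parallel springs add: k_eq = 3 × 1550 = 4650 N/m.
ω_n = √(k_eq/m) = √(4650/6.05) = 27.72 rad/s.
Critical damping c_c = 2√(k_eq·m) = 2√(4650 × 6.05) = 335.5 N·s/m, so ζ = c/c_c = 149/335.5 = 0.4442.
ω_d = ω_n√(1 − ζ²) = 27.72 × √(1 − 0.197) = 24.84 rad/s.
f_d = ω_d/(2π) = 3.953 Hz.

3.95 Hz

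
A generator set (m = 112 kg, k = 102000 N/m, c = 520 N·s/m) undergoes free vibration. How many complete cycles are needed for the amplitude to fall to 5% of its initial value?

7 cycles

ζ = c/(2√(km)) = 520/(2√(102000 × 112)) = 520/6760 = 0.07692.
Logarithmic decrement δ = 2πζ/√(1 − ζ²) = 2π × 0.07692/√(1 − 0.00592) = 0.4848.
x_n/x₀ = e^(−nδ) ≤ 0.05; take ln: n ≥ ln(1/0.05)/δ = 2.996/0.4848 = 6.180.
So 7 complete cycles are required.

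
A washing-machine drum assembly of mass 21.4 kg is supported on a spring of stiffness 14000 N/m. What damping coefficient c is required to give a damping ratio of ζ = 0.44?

c_c = 2√(k·m) = 2√(14000 × 21.4) = 1095 N·s/m.
c = ζ·c_c = 0.44 × 1095 = 481.7 N·s/m.

482 N·s/m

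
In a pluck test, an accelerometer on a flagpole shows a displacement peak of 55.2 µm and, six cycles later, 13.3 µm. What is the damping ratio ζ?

0.0377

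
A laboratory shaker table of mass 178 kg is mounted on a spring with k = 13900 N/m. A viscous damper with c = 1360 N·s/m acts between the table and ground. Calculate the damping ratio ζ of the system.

0.432

ω_n = √(k/m) = √(13900/178) = 8.837 rad/s.
Critical damping c_c = 2√(k·m) = 2√(13900 × 178) = 3146 N·s/m, so ζ = c/c_c = 1360/3146 = 0.4323.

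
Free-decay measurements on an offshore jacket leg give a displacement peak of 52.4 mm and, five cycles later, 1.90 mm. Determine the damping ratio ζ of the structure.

0.105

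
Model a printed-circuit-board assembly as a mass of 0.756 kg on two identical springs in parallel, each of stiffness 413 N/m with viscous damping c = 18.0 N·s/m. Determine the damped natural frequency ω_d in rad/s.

30.8 rad/s

Parallel springs add: k_eq = 2 × 413 = 826.0 N/m.
ω_n = √(k_eq/m) = √(826.0/0.756) = 33.05 rad/s.
Critical damping c_c = 2√(k_eq·m) = 2√(826.0 × 0.756) = 49.98 N·s/m, so ζ = c/c_c = 18.0/49.98 = 0.3602.
ω_d = ω_n√(1 − ζ²) = 33.05 × √(1 − 0.130) = 30.84 rad/s.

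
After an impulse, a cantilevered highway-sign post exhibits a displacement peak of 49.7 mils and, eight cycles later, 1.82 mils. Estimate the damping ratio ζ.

0.0657

Logarithmic decrement δ = (1/n)·ln(x₀/x_n) = (1/8)·ln(49.7/1.82) = (1/8)·ln(27.31) = 0.4134.
ζ = δ/√(4π² + δ²) = 0.4134/√(39.48 + 0.171) = 0.4134/6.297 = 0.06565.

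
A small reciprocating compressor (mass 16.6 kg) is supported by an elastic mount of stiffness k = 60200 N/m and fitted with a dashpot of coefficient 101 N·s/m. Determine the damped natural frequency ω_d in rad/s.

ω_n = √(k/m) = √(60200/16.6) = 60.22 rad/s.
Critical damping c_c = 2√(k·m) = 2√(60200 × 16.6) = 1999 N·s/m, so ζ = c/c_c = 101/1999 = 0.05052.
ω_d = ω_n√(1 − ζ²) = 60.22 × √(1 − 0.00255) = 60.14 rad/s.

60.1 rad/s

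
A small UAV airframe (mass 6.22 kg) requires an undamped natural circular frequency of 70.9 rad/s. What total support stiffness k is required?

k = m·ω_n² = 6.22 × 70.90² = 6.22 × 5027 = 31270 N/m.

31300 N/m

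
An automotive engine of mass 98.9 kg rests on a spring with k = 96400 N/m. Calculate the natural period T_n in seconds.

ω_n = √(k/m) = √(96400/98.9) = √974.7 = 31.22 rad/s.
T_n = 2π/ω_n = 6.283/31.22 = 0.2013 s.

0.201 s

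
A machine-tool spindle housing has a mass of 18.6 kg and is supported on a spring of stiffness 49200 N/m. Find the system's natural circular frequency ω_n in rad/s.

ω_n = √(k/m) = √(49200/18.6) = √2645 = 51.43 rad/s.

51.4 rad/s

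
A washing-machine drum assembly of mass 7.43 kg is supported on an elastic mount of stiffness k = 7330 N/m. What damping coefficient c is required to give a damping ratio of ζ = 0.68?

c_c = 2√(k·m) = 2√(7330 × 7.43) = 466.7 N·s/m.
c = ζ·c_c = 0.68 × 466.7 = 317.4 N·s/m.

317 N·s/m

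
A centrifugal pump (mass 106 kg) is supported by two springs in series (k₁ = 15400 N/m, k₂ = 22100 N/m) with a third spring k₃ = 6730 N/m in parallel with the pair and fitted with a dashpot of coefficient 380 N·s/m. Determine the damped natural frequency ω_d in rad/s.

12.1 rad/s

Series pair: k_s = k₁k₂/(k₁+k₂) = (15400)(22100)/(15400 + 22100) = 9076 N/m. In parallel with k₃: k_eq = 9076 + 6730 = 15810 N/m.
ω_n = √(k_eq/m) = √(15810/106) = 12.21 rad/s.
Critical damping c_c = 2√(k_eq·m) = 2√(15810 × 106) = 2589 N·s/m, so ζ = c/c_c = 380/2589 = 0.1468.
ω_d = ω_n√(1 − ζ²) = 12.21 × √(1 − 0.0215) = 12.08 rad/s.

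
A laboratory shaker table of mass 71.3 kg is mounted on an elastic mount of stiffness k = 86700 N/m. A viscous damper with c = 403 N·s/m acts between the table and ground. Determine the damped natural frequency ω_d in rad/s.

ω_n = √(k/m) = √(86700/71.3) = 34.87 rad/s.
Critical damping c_c = 2√(k·m) = 2√(86700 × 71.3) = 4973 N·s/m, so ζ = c/c_c = 403/4973 = 0.08104.
ω_d = ω_n√(1 − ζ²) = 34.87 × √(1 − 0.00657) = 34.76 rad/s.

34.8 rad/s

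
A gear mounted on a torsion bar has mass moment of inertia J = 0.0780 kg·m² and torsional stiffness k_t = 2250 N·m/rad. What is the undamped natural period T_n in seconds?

0.0370 s

ω_n = √(k_t/J) = √(2250/0.0780) = √28850 = 169.8 rad/s.
T_n = 2π/ω_n = 6.283/169.8 = 0.03699 s.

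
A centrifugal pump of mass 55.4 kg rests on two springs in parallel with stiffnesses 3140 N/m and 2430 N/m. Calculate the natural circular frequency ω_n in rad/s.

10.0 rad/s

Parallel springs add: k_eq = 3140 + 2430 = 5570 N/m.
ω_n = √(k_eq/m) = √(5570/55.4) = √100.5 = 10.03 rad/s.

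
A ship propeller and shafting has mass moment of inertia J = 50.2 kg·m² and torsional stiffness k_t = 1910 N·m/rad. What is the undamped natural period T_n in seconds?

1.02 s

ω_n = √(k_t/J) = √(1910/50.2) = √38.05 = 6.168 rad/s.
T_n = 2π/ω_n = 6.283/6.168 = 1.019 s.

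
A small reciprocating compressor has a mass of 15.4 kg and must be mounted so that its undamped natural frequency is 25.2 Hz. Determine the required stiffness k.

ω_n = 2πf_n = 2π × 25.2 = 158.3 rad/s.
k = m·ω_n² = 15.4 × 158.3² = 15.4 × 25070 = 386100 N/m.

386000 N/m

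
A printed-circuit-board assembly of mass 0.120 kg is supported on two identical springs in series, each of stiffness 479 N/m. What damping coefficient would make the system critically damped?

Series springs: 1/k_eq = 2/479, so k_eq = 479/2 = 239.5 N/m.
c_c = 2√(k_eq·m) = 2√(239.5 × 0.120) = 2 × 5.361 = 10.72 N·s/m.

10.7 N·s/m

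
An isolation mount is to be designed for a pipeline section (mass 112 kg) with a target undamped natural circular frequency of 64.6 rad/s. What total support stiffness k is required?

k = m·ω_n² = 112 × 64.60² = 112 × 4173 = 467400 N/m.

467000 N/m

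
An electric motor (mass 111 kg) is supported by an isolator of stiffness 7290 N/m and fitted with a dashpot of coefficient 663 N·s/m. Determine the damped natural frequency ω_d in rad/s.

7.53 rad/s

ω_n = √(k/m) = √(7290/111) = 8.104 rad/s.
Critical damping c_c = 2√(k·m) = 2√(7290 × 111) = 1799 N·s/m, so ζ = c/c_c = 663/1799 = 0.3685.
ω_d = ω_n√(1 − ζ²) = 8.104 × √(1 − 0.136) = 7.534 rad/s.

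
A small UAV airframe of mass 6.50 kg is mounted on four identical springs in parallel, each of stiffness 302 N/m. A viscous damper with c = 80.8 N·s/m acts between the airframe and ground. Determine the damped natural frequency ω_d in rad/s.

12.1 rad/s

Parallel springs add: k_eq = 4 × 302 = 1208 N/m.
ω_n = √(k_eq/m) = √(1208/6.50) = 13.63 rad/s.
Critical damping c_c = 2√(k_eq·m) = 2√(1208 × 6.50) = 177.2 N·s/m, so ζ = c/c_c = 80.8/177.2 = 0.4559.
ω_d = ω_n√(1 − ζ²) = 13.63 × √(1 − 0.208) = 12.13 rad/s.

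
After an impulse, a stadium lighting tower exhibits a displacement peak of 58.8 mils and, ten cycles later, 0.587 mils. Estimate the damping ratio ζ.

Logarithmic decrement δ = (1/n)·ln(x₀/x_n) = (1/10)·ln(58.8/0.587) = (1/10)·ln(100.2) = 0.4607.
ζ = δ/√(4π² + δ²) = 0.4607/√(39.48 + 0.212) = 0.4607/6.300 = 0.07312.

0.0731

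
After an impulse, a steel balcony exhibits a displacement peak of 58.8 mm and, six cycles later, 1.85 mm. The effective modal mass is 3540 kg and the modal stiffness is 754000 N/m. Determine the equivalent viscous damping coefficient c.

Logarithmic decrement δ = (1/n)·ln(x₀/x_n) = (1/6)·ln(58.8/1.85) = (1/6)·ln(31.78) = 0.5765.
ζ = δ/√(4π² + δ²) = 0.5765/√(39.48 + 0.332) = 0.5765/6.310 = 0.09137.
c = ζ · 2√(km) = 0.09137 × 2√(754000 × 3540) = 0.09137 × 103300 = 9441 N·s/m.

9440 N·s/m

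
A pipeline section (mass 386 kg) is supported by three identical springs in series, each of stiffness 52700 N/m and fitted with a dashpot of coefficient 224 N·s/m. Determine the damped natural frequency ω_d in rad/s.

Series springs: 1/k_eq = 3/52700, so k_eq = 52700/3 = 17570 N/m.
ω_n = √(k_eq/m) = √(17570/386) = 6.746 rad/s.
Critical damping c_c = 2√(k_eq·m) = 2√(17570 × 386) = 5208 N·s/m, so ζ = c/c_c = 224/5208 = 0.04301.
ω_d = ω_n√(1 − ζ²) = 6.746 × √(1 − 0.00185) = 6.740 rad/s.

6.74 rad/s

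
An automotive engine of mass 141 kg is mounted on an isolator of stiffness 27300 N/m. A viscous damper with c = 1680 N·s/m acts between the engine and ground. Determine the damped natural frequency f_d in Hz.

2.00 Hz

ω_n = √(k/m) = √(27300/141) = 13.91 rad/s.
Critical damping c_c = 2√(k·m) = 2√(27300 × 141) = 3924 N·s/m, so ζ = c/c_c = 1680/3924 = 0.4281.
ω_d = ω_n√(1 − ζ²) = 13.91 × √(1 − 0.183) = 12.57 rad/s.
f_d = ω_d/(2π) = 2.001 Hz.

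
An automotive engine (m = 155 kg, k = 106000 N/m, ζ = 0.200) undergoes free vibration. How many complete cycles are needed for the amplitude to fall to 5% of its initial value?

3 cycles

Logarithmic decrement δ = 2πζ/√(1 − ζ²) = 2π × 0.2000/√(1 − 0.0400) = 1.283.
x_n/x₀ = e^(−nδ) ≤ 0.05; take ln: n ≥ ln(1/0.05)/δ = 2.996/1.283 = 2.336.
So 3 complete cycles are required.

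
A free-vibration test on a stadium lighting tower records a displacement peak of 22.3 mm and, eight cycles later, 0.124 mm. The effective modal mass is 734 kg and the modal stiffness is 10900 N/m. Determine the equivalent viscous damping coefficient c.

Logarithmic decrement δ = (1/n)·ln(x₀/x_n) = (1/8)·ln(22.3/0.124) = (1/8)·ln(179.8) = 0.6490.
ζ = δ/√(4π² + δ²) = 0.6490/√(39.48 + 0.421) = 0.6490/6.317 = 0.1027.
c = ζ · 2√(km) = 0.1027 × 2√(10900 × 734) = 0.1027 × 5657 = 581.2 N·s/m.

581 N·s/m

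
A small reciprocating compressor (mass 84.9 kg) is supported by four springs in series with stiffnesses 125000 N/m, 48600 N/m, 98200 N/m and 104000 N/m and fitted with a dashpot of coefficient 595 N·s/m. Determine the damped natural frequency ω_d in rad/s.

15.2 rad/s

Series springs: 1/k_eq = 1/125000 + 1/48600 + 1/98200 + 1/104000 = 4.837×10^-5, so k_eq = 20670 N/m.
ω_n = √(k_eq/m) = √(20670/84.9) = 15.60 rad/s.
Critical damping c_c = 2√(k_eq·m) = 2√(20670 × 84.9) = 2650 N·s/m, so ζ = c/c_c = 595/2650 = 0.2246.
ω_d = ω_n√(1 − ζ²) = 15.60 × √(1 − 0.0504) = 15.21 rad/s.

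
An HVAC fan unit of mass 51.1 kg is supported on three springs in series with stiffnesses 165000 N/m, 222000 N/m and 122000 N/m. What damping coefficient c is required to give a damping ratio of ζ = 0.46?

1520 N·s/m

Series springs: 1/k_eq = 1/165000 + 1/222000 + 1/122000 = 1.876×10^-5, so k_eq = 53300 N/m.
c_c = 2√(k_eq·m) = 2√(53300 × 51.1) = 3301 N·s/m.
c = ζ·c_c = 0.46 × 3301 = 1518 N·s/m.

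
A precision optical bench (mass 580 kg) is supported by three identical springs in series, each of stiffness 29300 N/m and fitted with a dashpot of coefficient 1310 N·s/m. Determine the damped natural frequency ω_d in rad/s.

3.95 rad/s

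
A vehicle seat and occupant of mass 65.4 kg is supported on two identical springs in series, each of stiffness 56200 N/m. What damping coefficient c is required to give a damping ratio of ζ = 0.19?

515 N·s/m

Series springs: 1/k_eq = 2/56200, so k_eq = 56200/2 = 28100 N/m.
c_c = 2√(k_eq·m) = 2√(28100 × 65.4) = 2711 N·s/m.
c = ζ·c_c = 0.19 × 2711 = 515.1 N·s/m.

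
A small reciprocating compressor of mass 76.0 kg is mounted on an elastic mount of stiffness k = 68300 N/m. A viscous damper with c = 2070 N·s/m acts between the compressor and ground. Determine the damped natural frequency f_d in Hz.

4.25 Hz

ω_n = √(k/m) = √(68300/76.0) = 29.98 rad/s.
Critical damping c_c = 2√(k·m) = 2√(68300 × 76.0) = 4557 N·s/m, so ζ = c/c_c = 2070/4557 = 0.4543.
ω_d = ω_n√(1 − ζ²) = 29.98 × √(1 − 0.206) = 26.71 rad/s.
f_d = ω_d/(2π) = 4.250 Hz.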